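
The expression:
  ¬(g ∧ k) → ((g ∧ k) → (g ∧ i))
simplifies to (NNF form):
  True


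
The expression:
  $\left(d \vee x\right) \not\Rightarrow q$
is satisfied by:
  {x: True, d: True, q: False}
  {x: True, q: False, d: False}
  {d: True, q: False, x: False}


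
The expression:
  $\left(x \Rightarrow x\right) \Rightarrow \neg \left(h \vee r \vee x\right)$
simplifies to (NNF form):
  $\neg h \wedge \neg r \wedge \neg x$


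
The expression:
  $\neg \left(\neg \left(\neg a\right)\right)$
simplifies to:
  $\neg a$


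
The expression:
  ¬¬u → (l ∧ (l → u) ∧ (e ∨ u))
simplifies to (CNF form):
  l ∨ ¬u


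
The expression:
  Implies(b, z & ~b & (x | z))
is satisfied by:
  {b: False}


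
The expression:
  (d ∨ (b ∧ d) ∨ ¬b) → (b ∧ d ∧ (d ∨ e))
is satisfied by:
  {b: True}


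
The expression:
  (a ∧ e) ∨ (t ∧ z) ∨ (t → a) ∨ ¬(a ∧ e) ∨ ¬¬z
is always true.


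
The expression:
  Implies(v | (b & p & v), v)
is always true.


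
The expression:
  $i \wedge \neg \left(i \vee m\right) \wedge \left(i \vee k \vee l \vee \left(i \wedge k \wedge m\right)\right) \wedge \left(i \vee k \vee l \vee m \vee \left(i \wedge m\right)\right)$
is never true.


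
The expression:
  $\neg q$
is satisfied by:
  {q: False}


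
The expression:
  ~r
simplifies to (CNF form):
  ~r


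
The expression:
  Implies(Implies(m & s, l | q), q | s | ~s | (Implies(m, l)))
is always true.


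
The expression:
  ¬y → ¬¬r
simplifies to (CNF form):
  r ∨ y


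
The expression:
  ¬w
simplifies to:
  ¬w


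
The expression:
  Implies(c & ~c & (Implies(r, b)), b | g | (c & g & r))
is always true.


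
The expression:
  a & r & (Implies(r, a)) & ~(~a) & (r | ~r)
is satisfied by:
  {r: True, a: True}


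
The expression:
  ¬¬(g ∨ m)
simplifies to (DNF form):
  g ∨ m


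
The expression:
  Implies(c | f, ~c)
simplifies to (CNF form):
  ~c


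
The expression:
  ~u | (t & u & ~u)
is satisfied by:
  {u: False}


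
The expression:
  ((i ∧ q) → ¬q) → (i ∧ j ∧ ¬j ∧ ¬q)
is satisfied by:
  {i: True, q: True}


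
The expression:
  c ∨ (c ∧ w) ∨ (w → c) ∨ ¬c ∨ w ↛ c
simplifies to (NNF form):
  True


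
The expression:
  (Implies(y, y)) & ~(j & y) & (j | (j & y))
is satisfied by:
  {j: True, y: False}


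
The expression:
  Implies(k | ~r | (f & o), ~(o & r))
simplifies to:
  ~o | ~r | (~f & ~k)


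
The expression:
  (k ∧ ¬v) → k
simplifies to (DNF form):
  True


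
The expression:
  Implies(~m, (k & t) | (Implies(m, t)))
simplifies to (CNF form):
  True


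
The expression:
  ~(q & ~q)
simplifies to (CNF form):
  True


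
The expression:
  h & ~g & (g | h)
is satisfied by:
  {h: True, g: False}


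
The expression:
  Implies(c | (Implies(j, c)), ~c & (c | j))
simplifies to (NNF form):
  j & ~c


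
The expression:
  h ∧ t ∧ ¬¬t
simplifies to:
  h ∧ t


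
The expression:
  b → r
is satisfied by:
  {r: True, b: False}
  {b: False, r: False}
  {b: True, r: True}


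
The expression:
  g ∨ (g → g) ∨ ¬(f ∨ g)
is always true.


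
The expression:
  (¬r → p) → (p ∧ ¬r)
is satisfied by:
  {r: False}


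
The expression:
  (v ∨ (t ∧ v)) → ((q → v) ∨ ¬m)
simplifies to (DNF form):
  True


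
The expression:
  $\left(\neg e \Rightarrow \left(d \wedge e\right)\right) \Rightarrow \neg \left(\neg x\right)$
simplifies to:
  $x \vee \neg e$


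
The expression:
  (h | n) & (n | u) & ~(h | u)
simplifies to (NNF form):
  n & ~h & ~u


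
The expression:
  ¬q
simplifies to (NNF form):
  ¬q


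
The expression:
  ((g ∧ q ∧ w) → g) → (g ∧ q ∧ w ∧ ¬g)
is never true.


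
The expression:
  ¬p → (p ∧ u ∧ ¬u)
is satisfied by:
  {p: True}


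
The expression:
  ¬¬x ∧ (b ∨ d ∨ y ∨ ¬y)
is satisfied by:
  {x: True}


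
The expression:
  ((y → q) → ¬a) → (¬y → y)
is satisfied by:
  {a: True, y: True}
  {a: True, y: False}
  {y: True, a: False}


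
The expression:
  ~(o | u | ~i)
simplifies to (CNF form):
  i & ~o & ~u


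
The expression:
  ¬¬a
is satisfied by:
  {a: True}


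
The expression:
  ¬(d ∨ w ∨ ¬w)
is never true.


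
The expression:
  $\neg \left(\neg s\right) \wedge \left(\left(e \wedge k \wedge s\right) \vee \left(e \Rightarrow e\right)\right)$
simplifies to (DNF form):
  $s$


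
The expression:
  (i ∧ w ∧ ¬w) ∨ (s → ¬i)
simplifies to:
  ¬i ∨ ¬s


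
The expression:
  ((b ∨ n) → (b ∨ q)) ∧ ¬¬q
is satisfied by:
  {q: True}


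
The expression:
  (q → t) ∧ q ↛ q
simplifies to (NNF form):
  False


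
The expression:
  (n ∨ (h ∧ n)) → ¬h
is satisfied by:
  {h: False, n: False}
  {n: True, h: False}
  {h: True, n: False}


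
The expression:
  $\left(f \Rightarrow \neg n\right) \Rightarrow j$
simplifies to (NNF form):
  $j \vee \left(f \wedge n\right)$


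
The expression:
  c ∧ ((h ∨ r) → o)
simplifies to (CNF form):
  c ∧ (o ∨ ¬h) ∧ (o ∨ ¬r)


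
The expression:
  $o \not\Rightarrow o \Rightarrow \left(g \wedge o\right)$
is always true.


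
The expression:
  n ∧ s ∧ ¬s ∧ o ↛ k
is never true.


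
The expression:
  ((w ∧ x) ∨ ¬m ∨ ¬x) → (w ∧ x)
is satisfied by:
  {m: True, w: True, x: True}
  {m: True, x: True, w: False}
  {w: True, x: True, m: False}


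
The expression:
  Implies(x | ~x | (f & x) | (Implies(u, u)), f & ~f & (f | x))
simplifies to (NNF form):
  False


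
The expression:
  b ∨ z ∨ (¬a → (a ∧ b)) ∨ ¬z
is always true.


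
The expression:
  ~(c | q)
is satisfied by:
  {q: False, c: False}


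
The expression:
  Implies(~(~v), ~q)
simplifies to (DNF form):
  ~q | ~v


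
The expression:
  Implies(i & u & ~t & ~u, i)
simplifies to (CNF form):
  True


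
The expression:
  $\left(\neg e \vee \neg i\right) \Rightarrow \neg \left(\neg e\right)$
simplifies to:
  $e$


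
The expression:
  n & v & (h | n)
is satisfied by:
  {n: True, v: True}


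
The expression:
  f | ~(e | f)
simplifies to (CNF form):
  f | ~e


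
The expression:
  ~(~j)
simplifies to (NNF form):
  j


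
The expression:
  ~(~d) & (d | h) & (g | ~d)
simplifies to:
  d & g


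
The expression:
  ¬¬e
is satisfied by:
  {e: True}


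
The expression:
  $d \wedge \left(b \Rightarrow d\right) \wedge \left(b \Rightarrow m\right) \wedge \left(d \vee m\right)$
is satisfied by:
  {m: True, d: True, b: False}
  {d: True, b: False, m: False}
  {b: True, m: True, d: True}


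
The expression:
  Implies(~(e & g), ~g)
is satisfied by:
  {e: True, g: False}
  {g: False, e: False}
  {g: True, e: True}


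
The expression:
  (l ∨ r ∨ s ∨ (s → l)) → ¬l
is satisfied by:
  {l: False}


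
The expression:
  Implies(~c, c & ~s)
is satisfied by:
  {c: True}


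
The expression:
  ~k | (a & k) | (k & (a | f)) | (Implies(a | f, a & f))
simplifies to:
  True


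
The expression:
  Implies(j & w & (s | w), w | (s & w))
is always true.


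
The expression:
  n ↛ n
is never true.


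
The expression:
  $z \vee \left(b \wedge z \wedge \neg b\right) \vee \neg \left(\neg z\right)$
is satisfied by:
  {z: True}


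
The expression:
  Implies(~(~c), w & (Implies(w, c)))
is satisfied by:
  {w: True, c: False}
  {c: False, w: False}
  {c: True, w: True}


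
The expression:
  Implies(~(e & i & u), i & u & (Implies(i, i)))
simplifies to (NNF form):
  i & u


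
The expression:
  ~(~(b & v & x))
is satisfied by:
  {b: True, x: True, v: True}


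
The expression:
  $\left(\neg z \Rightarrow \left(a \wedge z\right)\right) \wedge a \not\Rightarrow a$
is never true.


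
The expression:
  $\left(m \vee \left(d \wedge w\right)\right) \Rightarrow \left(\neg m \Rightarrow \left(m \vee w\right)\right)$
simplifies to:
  $\text{True}$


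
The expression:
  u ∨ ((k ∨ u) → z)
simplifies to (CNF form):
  u ∨ z ∨ ¬k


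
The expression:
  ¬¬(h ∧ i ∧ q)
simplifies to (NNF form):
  h ∧ i ∧ q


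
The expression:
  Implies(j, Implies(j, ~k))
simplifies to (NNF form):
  ~j | ~k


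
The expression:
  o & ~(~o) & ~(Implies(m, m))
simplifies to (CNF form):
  False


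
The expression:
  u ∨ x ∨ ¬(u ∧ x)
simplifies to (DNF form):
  True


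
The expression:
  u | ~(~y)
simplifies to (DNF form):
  u | y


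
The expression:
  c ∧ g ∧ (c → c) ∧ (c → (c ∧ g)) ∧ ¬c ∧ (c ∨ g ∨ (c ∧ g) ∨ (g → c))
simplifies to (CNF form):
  False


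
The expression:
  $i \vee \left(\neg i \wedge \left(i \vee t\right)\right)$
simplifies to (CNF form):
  $i \vee t$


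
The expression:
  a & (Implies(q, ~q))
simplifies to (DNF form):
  a & ~q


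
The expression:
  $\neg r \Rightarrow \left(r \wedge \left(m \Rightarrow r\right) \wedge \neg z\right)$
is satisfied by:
  {r: True}


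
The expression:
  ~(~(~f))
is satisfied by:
  {f: False}


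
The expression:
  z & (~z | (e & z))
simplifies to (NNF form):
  e & z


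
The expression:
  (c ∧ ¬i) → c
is always true.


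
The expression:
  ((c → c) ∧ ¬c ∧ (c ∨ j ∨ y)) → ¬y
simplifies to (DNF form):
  c ∨ ¬y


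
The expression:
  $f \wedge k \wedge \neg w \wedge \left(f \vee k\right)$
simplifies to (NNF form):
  $f \wedge k \wedge \neg w$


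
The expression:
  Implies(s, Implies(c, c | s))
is always true.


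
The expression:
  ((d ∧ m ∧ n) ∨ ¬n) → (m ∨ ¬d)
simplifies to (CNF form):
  m ∨ n ∨ ¬d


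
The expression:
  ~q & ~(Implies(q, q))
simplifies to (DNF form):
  False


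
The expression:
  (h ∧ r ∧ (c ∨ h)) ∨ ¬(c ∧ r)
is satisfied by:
  {h: True, c: False, r: False}
  {c: False, r: False, h: False}
  {h: True, r: True, c: False}
  {r: True, c: False, h: False}
  {h: True, c: True, r: False}
  {c: True, h: False, r: False}
  {h: True, r: True, c: True}


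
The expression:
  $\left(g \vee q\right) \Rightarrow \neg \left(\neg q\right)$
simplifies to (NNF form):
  $q \vee \neg g$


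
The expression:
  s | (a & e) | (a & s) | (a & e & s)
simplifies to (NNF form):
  s | (a & e)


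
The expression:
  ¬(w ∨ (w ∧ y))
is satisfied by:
  {w: False}


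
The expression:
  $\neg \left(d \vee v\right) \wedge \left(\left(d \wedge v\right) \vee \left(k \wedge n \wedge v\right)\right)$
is never true.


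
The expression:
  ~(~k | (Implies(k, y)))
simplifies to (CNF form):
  k & ~y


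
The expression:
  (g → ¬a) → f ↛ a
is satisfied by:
  {g: True, f: True, a: False}
  {f: True, a: False, g: False}
  {a: True, g: True, f: True}
  {a: True, g: True, f: False}


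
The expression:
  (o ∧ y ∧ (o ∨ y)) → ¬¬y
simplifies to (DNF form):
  True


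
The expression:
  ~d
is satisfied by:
  {d: False}


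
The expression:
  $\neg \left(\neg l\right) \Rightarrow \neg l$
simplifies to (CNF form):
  $\neg l$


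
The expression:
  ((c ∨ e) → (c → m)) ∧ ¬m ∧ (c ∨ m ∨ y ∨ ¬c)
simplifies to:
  ¬c ∧ ¬m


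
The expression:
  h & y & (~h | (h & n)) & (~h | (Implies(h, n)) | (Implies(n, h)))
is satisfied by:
  {h: True, y: True, n: True}


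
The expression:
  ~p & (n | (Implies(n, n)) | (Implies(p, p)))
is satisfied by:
  {p: False}


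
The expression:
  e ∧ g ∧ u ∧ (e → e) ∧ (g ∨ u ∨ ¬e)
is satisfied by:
  {e: True, u: True, g: True}


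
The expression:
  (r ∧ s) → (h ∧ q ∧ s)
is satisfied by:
  {q: True, h: True, s: False, r: False}
  {q: True, h: False, s: False, r: False}
  {h: True, q: False, s: False, r: False}
  {q: False, h: False, s: False, r: False}
  {r: True, q: True, h: True, s: False}
  {r: True, q: True, h: False, s: False}
  {r: True, h: True, q: False, s: False}
  {r: True, h: False, q: False, s: False}
  {q: True, s: True, h: True, r: False}
  {q: True, s: True, h: False, r: False}
  {s: True, h: True, q: False, r: False}
  {s: True, q: False, h: False, r: False}
  {r: True, q: True, s: True, h: True}


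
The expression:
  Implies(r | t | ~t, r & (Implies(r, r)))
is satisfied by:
  {r: True}


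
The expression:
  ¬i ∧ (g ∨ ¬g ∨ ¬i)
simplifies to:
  ¬i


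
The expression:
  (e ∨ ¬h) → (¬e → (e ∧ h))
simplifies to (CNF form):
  e ∨ h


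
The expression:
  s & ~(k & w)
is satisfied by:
  {s: True, w: False, k: False}
  {k: True, s: True, w: False}
  {w: True, s: True, k: False}


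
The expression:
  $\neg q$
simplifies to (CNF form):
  $\neg q$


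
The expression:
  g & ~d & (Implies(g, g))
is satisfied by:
  {g: True, d: False}


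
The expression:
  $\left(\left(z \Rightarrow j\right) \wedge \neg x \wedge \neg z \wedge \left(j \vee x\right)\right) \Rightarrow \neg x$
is always true.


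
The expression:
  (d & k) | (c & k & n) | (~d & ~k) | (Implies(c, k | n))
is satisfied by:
  {n: True, k: True, c: False, d: False}
  {n: True, c: False, k: False, d: False}
  {k: True, n: False, c: False, d: False}
  {n: False, c: False, k: False, d: False}
  {d: True, n: True, k: True, c: False}
  {d: True, n: True, c: False, k: False}
  {d: True, k: True, n: False, c: False}
  {d: True, n: False, c: False, k: False}
  {n: True, c: True, k: True, d: False}
  {n: True, c: True, d: False, k: False}
  {c: True, k: True, d: False, n: False}
  {c: True, d: False, k: False, n: False}
  {n: True, c: True, d: True, k: True}
  {n: True, c: True, d: True, k: False}
  {c: True, d: True, k: True, n: False}


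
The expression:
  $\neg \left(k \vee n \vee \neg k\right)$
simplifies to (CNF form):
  $\text{False}$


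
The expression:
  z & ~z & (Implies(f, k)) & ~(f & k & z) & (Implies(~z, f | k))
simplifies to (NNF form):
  False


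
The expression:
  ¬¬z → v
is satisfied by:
  {v: True, z: False}
  {z: False, v: False}
  {z: True, v: True}


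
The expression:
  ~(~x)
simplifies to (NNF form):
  x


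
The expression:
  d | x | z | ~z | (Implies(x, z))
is always true.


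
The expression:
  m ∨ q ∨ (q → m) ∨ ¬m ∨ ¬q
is always true.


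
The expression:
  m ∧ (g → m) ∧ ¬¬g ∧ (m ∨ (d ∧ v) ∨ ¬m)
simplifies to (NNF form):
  g ∧ m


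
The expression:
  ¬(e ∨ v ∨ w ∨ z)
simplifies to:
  ¬e ∧ ¬v ∧ ¬w ∧ ¬z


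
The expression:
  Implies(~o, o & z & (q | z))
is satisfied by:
  {o: True}


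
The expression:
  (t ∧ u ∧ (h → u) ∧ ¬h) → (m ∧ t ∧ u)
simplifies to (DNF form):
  h ∨ m ∨ ¬t ∨ ¬u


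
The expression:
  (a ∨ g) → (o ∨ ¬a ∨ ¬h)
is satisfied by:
  {o: True, h: False, a: False}
  {h: False, a: False, o: False}
  {a: True, o: True, h: False}
  {a: True, h: False, o: False}
  {o: True, h: True, a: False}
  {h: True, o: False, a: False}
  {a: True, h: True, o: True}


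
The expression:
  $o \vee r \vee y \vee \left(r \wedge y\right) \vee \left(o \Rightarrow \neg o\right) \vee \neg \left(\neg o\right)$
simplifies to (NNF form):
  $\text{True}$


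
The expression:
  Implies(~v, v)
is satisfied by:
  {v: True}


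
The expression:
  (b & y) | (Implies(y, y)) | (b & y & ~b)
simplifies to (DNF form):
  True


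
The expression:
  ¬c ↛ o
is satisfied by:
  {o: True, c: False}
  {c: False, o: False}
  {c: True, o: True}


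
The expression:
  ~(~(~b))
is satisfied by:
  {b: False}


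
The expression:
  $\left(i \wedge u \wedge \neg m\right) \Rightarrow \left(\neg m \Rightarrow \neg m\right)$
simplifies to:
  $\text{True}$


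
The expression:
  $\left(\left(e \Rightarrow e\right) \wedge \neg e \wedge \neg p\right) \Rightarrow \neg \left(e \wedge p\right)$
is always true.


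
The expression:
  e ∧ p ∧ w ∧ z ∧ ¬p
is never true.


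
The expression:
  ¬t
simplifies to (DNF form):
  ¬t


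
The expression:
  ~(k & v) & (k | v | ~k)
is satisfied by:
  {k: False, v: False}
  {v: True, k: False}
  {k: True, v: False}


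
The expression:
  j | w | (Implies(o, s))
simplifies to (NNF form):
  j | s | w | ~o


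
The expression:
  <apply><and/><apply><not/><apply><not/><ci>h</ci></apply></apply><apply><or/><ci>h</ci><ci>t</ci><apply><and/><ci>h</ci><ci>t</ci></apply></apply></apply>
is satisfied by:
  {h: True}


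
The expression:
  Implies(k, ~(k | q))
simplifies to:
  ~k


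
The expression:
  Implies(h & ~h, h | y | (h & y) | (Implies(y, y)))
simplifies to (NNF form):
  True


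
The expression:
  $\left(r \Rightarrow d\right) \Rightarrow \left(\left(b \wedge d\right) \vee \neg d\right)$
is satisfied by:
  {b: True, d: False}
  {d: False, b: False}
  {d: True, b: True}


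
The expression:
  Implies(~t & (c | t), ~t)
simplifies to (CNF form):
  True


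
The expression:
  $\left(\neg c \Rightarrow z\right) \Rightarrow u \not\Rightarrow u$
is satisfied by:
  {z: False, c: False}


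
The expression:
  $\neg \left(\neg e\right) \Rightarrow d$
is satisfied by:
  {d: True, e: False}
  {e: False, d: False}
  {e: True, d: True}


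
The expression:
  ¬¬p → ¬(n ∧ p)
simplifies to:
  ¬n ∨ ¬p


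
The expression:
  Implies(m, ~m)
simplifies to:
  ~m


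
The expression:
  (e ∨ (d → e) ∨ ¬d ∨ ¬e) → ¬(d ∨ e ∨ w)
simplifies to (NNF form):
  ¬d ∧ ¬e ∧ ¬w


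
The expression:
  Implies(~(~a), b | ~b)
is always true.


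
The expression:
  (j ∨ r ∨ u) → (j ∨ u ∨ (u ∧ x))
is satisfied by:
  {u: True, j: True, r: False}
  {u: True, j: False, r: False}
  {j: True, u: False, r: False}
  {u: False, j: False, r: False}
  {r: True, u: True, j: True}
  {r: True, u: True, j: False}
  {r: True, j: True, u: False}


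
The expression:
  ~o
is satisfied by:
  {o: False}


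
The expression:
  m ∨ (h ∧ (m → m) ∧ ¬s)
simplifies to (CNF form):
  (h ∨ m) ∧ (m ∨ ¬s)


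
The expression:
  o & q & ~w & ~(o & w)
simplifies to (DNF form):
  o & q & ~w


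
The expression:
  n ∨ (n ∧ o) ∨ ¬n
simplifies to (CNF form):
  True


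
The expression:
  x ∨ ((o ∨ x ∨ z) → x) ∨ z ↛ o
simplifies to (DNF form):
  x ∨ ¬o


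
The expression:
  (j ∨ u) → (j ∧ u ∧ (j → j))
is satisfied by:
  {j: False, u: False}
  {u: True, j: True}


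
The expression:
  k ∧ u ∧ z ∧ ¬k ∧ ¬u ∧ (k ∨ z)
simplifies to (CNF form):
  False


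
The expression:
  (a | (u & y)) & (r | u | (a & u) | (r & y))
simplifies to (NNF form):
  (a & r) | (a & u) | (u & y)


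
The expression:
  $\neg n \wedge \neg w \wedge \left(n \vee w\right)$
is never true.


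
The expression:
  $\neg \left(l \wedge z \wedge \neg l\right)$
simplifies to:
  $\text{True}$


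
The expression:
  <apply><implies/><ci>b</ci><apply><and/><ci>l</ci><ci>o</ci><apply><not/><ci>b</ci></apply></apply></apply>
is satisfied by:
  {b: False}


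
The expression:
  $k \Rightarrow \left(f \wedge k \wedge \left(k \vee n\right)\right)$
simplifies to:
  $f \vee \neg k$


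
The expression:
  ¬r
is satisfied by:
  {r: False}


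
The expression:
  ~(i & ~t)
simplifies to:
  t | ~i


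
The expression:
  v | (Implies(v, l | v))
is always true.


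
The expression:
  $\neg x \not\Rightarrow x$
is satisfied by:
  {x: False}


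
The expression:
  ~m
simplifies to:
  ~m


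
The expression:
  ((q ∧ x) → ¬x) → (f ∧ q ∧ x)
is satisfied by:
  {x: True, q: True}


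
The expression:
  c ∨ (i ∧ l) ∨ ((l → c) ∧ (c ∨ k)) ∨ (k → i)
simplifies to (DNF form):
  c ∨ i ∨ ¬k ∨ ¬l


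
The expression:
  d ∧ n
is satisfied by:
  {d: True, n: True}


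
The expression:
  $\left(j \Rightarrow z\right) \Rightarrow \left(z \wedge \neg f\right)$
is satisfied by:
  {j: True, z: False, f: False}
  {f: True, j: True, z: False}
  {j: True, z: True, f: False}
  {z: True, f: False, j: False}


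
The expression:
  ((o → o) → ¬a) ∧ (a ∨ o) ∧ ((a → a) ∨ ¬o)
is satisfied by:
  {o: True, a: False}


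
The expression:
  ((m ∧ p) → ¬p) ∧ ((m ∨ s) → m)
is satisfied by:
  {p: False, s: False, m: False}
  {m: True, p: False, s: False}
  {m: True, s: True, p: False}
  {p: True, m: False, s: False}


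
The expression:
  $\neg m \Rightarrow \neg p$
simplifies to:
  $m \vee \neg p$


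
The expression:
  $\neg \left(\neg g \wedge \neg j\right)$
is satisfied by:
  {g: True, j: True}
  {g: True, j: False}
  {j: True, g: False}


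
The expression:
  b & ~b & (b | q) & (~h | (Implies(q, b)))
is never true.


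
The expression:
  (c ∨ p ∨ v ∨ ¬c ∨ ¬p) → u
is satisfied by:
  {u: True}


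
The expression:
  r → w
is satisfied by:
  {w: True, r: False}
  {r: False, w: False}
  {r: True, w: True}


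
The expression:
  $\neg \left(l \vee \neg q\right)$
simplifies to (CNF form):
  $q \wedge \neg l$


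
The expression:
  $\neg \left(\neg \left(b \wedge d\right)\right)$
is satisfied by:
  {b: True, d: True}


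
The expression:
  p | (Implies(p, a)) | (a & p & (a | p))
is always true.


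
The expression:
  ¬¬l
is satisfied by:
  {l: True}


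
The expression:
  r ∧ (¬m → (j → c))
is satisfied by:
  {r: True, c: True, m: True, j: False}
  {r: True, c: True, m: False, j: False}
  {r: True, m: True, c: False, j: False}
  {r: True, m: False, c: False, j: False}
  {r: True, j: True, c: True, m: True}
  {r: True, j: True, c: True, m: False}
  {r: True, j: True, c: False, m: True}


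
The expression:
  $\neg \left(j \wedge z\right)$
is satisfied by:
  {z: False, j: False}
  {j: True, z: False}
  {z: True, j: False}


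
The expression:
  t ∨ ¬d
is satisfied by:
  {t: True, d: False}
  {d: False, t: False}
  {d: True, t: True}


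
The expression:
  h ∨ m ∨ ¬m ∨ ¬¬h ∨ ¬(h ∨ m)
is always true.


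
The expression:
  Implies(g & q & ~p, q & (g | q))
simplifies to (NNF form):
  True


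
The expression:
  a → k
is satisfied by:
  {k: True, a: False}
  {a: False, k: False}
  {a: True, k: True}


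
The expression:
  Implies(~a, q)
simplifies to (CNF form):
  a | q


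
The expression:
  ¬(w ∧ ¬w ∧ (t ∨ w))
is always true.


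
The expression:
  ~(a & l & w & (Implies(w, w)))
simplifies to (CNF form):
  ~a | ~l | ~w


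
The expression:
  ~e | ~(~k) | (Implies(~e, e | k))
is always true.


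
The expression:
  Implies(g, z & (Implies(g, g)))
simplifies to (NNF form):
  z | ~g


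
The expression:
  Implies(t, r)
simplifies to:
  r | ~t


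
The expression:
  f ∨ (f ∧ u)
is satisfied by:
  {f: True}


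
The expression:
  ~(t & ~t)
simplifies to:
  True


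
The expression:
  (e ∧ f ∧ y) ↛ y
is never true.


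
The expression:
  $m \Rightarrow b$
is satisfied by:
  {b: True, m: False}
  {m: False, b: False}
  {m: True, b: True}


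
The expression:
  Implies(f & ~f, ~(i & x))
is always true.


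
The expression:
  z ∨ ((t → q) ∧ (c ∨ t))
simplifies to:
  z ∨ (c ∧ ¬t) ∨ (q ∧ t)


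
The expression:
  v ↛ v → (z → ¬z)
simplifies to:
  True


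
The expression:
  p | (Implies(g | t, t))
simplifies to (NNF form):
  p | t | ~g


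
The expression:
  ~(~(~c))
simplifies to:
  ~c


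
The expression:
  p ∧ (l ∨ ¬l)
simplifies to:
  p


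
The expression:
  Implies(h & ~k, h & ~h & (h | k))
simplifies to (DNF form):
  k | ~h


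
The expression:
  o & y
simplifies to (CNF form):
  o & y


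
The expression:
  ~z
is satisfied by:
  {z: False}


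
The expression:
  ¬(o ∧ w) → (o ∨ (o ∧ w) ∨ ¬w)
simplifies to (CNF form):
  o ∨ ¬w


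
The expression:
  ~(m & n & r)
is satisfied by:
  {m: False, n: False, r: False}
  {r: True, m: False, n: False}
  {n: True, m: False, r: False}
  {r: True, n: True, m: False}
  {m: True, r: False, n: False}
  {r: True, m: True, n: False}
  {n: True, m: True, r: False}


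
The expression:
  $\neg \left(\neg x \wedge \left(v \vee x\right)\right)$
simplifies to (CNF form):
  $x \vee \neg v$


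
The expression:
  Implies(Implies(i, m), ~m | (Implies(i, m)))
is always true.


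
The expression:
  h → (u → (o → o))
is always true.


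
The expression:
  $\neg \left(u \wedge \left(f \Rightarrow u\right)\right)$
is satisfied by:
  {u: False}


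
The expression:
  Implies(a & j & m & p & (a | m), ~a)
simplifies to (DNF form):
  ~a | ~j | ~m | ~p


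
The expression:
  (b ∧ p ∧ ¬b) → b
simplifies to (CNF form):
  True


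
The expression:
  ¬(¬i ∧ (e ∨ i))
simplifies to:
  i ∨ ¬e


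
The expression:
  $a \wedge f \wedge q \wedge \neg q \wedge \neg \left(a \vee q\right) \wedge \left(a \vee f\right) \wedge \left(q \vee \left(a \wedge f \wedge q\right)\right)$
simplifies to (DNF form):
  $\text{False}$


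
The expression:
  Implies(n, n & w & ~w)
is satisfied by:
  {n: False}


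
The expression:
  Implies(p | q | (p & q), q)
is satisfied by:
  {q: True, p: False}
  {p: False, q: False}
  {p: True, q: True}


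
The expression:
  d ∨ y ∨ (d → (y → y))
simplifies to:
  True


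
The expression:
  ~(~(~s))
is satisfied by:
  {s: False}


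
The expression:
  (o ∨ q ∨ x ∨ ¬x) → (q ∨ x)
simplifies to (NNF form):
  q ∨ x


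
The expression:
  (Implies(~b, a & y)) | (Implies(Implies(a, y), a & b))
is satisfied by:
  {a: True, b: True}
  {a: True, b: False}
  {b: True, a: False}


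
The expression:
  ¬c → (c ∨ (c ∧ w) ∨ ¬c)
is always true.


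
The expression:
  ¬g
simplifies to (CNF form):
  ¬g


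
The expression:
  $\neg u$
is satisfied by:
  {u: False}


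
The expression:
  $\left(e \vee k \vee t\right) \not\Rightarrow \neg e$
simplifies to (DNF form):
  $e$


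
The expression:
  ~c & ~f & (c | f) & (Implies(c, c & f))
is never true.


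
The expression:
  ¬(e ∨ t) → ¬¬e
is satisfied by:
  {t: True, e: True}
  {t: True, e: False}
  {e: True, t: False}


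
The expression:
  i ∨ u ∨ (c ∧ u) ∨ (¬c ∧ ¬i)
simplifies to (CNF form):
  i ∨ u ∨ ¬c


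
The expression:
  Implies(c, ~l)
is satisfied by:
  {l: False, c: False}
  {c: True, l: False}
  {l: True, c: False}


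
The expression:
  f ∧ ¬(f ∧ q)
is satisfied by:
  {f: True, q: False}


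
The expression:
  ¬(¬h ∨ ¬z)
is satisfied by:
  {h: True, z: True}


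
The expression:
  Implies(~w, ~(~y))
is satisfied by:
  {y: True, w: True}
  {y: True, w: False}
  {w: True, y: False}


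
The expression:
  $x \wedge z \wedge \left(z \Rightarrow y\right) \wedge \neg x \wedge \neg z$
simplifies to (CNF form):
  $\text{False}$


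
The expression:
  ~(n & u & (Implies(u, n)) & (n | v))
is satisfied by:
  {u: False, n: False}
  {n: True, u: False}
  {u: True, n: False}


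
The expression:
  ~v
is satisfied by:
  {v: False}


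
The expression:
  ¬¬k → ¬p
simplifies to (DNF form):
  ¬k ∨ ¬p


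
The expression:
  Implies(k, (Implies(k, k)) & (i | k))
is always true.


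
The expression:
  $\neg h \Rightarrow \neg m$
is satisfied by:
  {h: True, m: False}
  {m: False, h: False}
  {m: True, h: True}


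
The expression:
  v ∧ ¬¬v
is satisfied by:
  {v: True}


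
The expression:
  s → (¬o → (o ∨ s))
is always true.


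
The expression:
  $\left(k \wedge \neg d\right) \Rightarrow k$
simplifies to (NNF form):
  $\text{True}$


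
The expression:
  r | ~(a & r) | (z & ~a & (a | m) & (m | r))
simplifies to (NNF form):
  True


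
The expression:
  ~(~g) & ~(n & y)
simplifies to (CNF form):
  g & (~n | ~y)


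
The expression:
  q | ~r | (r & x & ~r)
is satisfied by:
  {q: True, r: False}
  {r: False, q: False}
  {r: True, q: True}


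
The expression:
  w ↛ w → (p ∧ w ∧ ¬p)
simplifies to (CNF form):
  True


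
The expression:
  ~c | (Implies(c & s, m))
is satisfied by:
  {m: True, s: False, c: False}
  {s: False, c: False, m: False}
  {m: True, c: True, s: False}
  {c: True, s: False, m: False}
  {m: True, s: True, c: False}
  {s: True, m: False, c: False}
  {m: True, c: True, s: True}


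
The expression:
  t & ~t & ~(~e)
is never true.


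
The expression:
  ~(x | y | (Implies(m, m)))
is never true.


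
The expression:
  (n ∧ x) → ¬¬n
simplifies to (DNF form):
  True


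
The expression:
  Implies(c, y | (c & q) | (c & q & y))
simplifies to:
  q | y | ~c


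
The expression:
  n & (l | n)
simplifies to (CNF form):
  n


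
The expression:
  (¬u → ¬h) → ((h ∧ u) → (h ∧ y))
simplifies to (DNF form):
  y ∨ ¬h ∨ ¬u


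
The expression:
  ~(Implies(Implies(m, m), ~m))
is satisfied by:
  {m: True}


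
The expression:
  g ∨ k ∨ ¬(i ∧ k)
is always true.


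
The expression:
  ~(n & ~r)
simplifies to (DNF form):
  r | ~n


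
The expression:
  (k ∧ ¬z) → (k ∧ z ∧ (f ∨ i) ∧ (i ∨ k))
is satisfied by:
  {z: True, k: False}
  {k: False, z: False}
  {k: True, z: True}


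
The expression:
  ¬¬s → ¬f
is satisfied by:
  {s: False, f: False}
  {f: True, s: False}
  {s: True, f: False}


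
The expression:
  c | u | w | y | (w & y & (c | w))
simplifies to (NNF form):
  c | u | w | y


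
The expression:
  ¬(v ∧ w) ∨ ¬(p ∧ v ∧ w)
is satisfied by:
  {p: False, v: False, w: False}
  {w: True, p: False, v: False}
  {v: True, p: False, w: False}
  {w: True, v: True, p: False}
  {p: True, w: False, v: False}
  {w: True, p: True, v: False}
  {v: True, p: True, w: False}


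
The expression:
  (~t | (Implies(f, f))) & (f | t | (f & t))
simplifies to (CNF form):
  f | t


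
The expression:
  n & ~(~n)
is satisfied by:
  {n: True}


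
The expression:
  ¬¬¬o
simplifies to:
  ¬o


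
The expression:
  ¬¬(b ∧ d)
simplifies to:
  b ∧ d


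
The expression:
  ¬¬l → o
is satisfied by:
  {o: True, l: False}
  {l: False, o: False}
  {l: True, o: True}


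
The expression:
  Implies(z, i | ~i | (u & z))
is always true.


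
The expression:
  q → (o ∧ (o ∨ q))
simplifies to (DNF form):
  o ∨ ¬q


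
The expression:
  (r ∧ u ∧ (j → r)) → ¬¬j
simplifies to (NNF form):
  j ∨ ¬r ∨ ¬u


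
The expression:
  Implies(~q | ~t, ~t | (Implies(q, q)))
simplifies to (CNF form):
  True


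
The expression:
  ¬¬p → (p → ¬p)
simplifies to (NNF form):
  ¬p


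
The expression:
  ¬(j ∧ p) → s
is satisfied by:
  {s: True, j: True, p: True}
  {s: True, j: True, p: False}
  {s: True, p: True, j: False}
  {s: True, p: False, j: False}
  {j: True, p: True, s: False}


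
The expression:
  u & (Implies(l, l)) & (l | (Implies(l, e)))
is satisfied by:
  {u: True}


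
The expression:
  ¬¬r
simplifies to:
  r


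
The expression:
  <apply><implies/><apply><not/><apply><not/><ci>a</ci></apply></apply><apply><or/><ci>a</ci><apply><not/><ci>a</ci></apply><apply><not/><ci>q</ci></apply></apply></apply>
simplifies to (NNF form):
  <true/>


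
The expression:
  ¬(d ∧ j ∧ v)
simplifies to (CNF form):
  ¬d ∨ ¬j ∨ ¬v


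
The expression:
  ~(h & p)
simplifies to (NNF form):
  ~h | ~p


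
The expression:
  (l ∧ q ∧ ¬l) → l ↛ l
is always true.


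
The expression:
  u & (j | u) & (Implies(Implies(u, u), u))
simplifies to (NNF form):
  u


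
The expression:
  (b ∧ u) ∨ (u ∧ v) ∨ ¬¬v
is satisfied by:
  {v: True, u: True, b: True}
  {v: True, u: True, b: False}
  {v: True, b: True, u: False}
  {v: True, b: False, u: False}
  {u: True, b: True, v: False}


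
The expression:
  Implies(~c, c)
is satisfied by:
  {c: True}


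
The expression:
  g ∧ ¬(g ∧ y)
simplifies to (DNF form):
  g ∧ ¬y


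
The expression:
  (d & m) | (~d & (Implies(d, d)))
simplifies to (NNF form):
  m | ~d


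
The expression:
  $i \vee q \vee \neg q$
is always true.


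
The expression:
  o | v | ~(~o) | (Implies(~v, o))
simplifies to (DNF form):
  o | v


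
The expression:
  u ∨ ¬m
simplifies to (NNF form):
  u ∨ ¬m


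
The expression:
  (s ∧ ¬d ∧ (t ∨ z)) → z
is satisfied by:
  {d: True, z: True, s: False, t: False}
  {d: True, s: False, t: False, z: False}
  {z: True, s: False, t: False, d: False}
  {z: False, s: False, t: False, d: False}
  {d: True, t: True, z: True, s: False}
  {d: True, t: True, z: False, s: False}
  {t: True, z: True, d: False, s: False}
  {t: True, d: False, s: False, z: False}
  {z: True, d: True, s: True, t: False}
  {d: True, s: True, z: False, t: False}
  {z: True, s: True, d: False, t: False}
  {s: True, d: False, t: False, z: False}
  {d: True, t: True, s: True, z: True}
  {d: True, t: True, s: True, z: False}
  {t: True, s: True, z: True, d: False}


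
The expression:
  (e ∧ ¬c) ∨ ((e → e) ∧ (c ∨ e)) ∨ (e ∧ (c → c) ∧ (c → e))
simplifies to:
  c ∨ e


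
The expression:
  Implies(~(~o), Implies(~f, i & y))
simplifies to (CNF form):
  (f | i | ~o) & (f | y | ~o)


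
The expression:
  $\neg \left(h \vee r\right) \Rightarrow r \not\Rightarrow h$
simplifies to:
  $h \vee r$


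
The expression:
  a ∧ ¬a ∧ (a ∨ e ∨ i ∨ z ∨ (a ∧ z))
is never true.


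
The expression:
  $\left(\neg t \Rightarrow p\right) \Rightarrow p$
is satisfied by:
  {p: True, t: False}
  {t: False, p: False}
  {t: True, p: True}


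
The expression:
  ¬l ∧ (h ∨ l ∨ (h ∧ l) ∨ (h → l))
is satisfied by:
  {l: False}


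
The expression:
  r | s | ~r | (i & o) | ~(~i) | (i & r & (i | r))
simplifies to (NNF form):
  True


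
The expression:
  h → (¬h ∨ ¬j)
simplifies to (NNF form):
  ¬h ∨ ¬j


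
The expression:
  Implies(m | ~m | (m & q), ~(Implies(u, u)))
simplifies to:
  False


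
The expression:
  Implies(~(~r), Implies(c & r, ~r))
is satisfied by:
  {c: False, r: False}
  {r: True, c: False}
  {c: True, r: False}


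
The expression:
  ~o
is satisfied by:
  {o: False}


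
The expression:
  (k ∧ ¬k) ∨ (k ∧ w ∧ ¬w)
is never true.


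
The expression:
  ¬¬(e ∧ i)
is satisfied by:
  {i: True, e: True}


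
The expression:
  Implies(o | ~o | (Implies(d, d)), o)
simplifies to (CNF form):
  o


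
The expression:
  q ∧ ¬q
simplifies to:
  False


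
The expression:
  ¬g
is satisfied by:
  {g: False}


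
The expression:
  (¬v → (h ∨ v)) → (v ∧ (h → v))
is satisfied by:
  {v: True, h: False}
  {h: False, v: False}
  {h: True, v: True}


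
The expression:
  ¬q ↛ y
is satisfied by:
  {y: True, q: False}
  {q: False, y: False}
  {q: True, y: True}


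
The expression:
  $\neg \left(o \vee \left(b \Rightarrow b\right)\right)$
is never true.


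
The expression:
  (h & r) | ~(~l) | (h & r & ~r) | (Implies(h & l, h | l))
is always true.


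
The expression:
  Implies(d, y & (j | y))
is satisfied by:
  {y: True, d: False}
  {d: False, y: False}
  {d: True, y: True}


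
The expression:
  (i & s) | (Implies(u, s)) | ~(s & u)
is always true.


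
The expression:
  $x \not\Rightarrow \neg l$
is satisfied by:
  {x: True, l: True}


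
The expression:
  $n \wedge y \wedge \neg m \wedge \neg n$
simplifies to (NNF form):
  $\text{False}$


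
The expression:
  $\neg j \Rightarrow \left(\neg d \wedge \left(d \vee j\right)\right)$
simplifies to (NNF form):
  $j$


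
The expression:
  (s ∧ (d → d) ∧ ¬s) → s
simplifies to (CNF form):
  True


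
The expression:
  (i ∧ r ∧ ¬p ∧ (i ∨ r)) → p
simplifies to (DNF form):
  p ∨ ¬i ∨ ¬r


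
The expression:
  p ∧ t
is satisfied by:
  {t: True, p: True}


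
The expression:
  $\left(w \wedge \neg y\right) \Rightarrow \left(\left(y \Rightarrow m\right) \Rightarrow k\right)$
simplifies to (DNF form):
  $k \vee y \vee \neg w$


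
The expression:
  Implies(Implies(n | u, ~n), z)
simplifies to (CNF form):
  n | z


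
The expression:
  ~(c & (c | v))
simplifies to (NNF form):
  ~c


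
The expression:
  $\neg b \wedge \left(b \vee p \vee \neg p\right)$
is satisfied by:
  {b: False}


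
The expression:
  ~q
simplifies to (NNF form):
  ~q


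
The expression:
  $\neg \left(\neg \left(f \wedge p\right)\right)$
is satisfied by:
  {p: True, f: True}


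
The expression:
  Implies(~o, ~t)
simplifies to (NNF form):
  o | ~t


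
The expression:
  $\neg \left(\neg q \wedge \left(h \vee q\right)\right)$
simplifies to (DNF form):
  $q \vee \neg h$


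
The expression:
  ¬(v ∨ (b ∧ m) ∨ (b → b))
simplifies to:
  False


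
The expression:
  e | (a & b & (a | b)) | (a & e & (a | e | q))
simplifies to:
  e | (a & b)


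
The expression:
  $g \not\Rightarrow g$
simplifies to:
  $\text{False}$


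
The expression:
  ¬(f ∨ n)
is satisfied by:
  {n: False, f: False}


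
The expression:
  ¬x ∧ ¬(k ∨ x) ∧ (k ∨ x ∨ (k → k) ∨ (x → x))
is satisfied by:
  {x: False, k: False}


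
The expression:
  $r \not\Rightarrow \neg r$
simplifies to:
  $r$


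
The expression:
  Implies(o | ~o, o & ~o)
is never true.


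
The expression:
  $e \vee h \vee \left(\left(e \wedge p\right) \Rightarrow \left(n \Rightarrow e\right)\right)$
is always true.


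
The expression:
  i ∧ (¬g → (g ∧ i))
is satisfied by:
  {i: True, g: True}


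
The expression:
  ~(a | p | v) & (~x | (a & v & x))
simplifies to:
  ~a & ~p & ~v & ~x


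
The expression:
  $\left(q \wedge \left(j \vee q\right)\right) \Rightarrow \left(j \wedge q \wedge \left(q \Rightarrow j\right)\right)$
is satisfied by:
  {j: True, q: False}
  {q: False, j: False}
  {q: True, j: True}


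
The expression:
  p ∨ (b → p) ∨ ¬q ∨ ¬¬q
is always true.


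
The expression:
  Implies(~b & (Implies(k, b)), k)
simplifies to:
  b | k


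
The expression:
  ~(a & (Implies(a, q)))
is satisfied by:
  {q: False, a: False}
  {a: True, q: False}
  {q: True, a: False}


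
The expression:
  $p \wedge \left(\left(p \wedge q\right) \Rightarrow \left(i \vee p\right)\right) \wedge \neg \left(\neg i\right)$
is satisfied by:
  {i: True, p: True}
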